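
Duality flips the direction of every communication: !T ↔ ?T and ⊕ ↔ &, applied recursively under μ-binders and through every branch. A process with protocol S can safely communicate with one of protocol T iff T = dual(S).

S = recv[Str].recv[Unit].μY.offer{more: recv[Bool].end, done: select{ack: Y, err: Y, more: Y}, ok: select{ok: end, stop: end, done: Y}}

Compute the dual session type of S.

send[Str].send[Unit].μY.select{more: send[Bool].end, done: offer{ack: Y, err: Y, more: Y}, ok: offer{ok: end, stop: end, done: Y}}

recv[Str] = send[Str]
  recv[Unit] = send[Unit]
    μY = μY  (binder kept)
      offer{more,done,ok} = select{more,done,ok}  (offer→select)
        • more:
          recv[Bool] = send[Bool]
            dual(end) = end
        • done:
          select{ack,err,more} = offer{ack,err,more}  (select→offer)
            • ack:
              dual(Y) = Y
            • err:
              dual(Y) = Y
            • more:
              dual(Y) = Y
        • ok:
          select{ok,stop,done} = offer{ok,stop,done}  (select→offer)
            • ok:
              dual(end) = end
            • stop:
              dual(end) = end
            • done:
              dual(Y) = Y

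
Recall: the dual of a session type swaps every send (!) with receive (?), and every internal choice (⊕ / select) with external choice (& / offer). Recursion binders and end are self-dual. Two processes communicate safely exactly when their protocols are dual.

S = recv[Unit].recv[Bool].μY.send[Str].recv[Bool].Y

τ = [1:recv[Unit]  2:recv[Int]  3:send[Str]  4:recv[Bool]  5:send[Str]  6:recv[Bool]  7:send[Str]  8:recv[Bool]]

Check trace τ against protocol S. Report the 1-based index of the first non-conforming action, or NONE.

@1 recv[Unit]  ✓  cont: recv[Bool].μY.…
@2 got recv[Int], protocol expects recv[Bool]  ✗

2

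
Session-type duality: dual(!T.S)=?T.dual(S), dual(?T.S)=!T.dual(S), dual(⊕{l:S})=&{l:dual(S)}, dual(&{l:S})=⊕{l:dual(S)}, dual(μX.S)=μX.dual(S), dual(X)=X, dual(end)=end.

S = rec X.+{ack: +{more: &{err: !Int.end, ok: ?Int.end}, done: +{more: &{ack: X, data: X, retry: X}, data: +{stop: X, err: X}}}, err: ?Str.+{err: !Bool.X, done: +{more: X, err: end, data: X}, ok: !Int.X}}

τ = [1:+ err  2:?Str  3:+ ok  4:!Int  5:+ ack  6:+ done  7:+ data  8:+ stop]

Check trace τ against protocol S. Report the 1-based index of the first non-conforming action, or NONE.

step 1: + err  ok  residual = ?Str.+{err: !Bool.rec X.…, done: +{more: rec X.…, err: end, data: rec X.…}, ok: !Int.rec X.…}
step 2: ?Str  ok  residual = +{err: !Bool.rec X.…, done: +{more: rec X.…, err: end, data: rec X.…}, ok: !Int.rec X.…}
step 3: + ok  ok  residual = !Int.rec X.…
step 4: !Int  ok  residual = rec X.…
step 5: + ack  ok  residual = +{more: &{err: !Int.end, ok: ?Int.end}, done: +{more: &{ack: rec X.…, data: rec X.…, retry: rec X.…}, data: +{stop: rec X.…, err: rec X.…}}}
step 6: + done  ok  residual = +{more: &{ack: rec X.…, data: rec X.…, retry: rec X.…}, data: +{stop: rec X.…, err: rec X.…}}
step 7: + data  ok  residual = +{stop: rec X.…, err: rec X.…}
step 8: + stop  ok  residual = rec X.…
all 8 steps conform

NONE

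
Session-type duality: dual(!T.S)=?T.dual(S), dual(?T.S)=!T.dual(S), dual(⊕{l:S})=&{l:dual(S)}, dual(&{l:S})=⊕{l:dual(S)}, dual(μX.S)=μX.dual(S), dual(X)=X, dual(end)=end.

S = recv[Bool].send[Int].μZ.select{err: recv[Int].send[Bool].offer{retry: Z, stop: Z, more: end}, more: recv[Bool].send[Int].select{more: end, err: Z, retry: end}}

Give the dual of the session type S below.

send[Bool].recv[Int].μZ.offer{err: send[Int].recv[Bool].select{retry: Z, stop: Z, more: end}, more: send[Bool].recv[Int].offer{more: end, err: Z, retry: end}}

recv[Bool] → send[Bool]
  send[Int] → recv[Int]
    μZ → μZ  (μ self-dual)
      select{err,more} → offer{err,more}  (internal→external)
        case err:
          recv[Int] → send[Int]
            send[Bool] → recv[Bool]
              offer{retry,stop,more} → select{retry,stop,more}  (offer→select)
                case retry:
                  Z self-dual
                case stop:
                  Z self-dual
                case more:
                  end self-dual
        case more:
          recv[Bool] → send[Bool]
            send[Int] → recv[Int]
              select{more,err,retry} → offer{more,err,retry}  (internal→external)
                case more:
                  end self-dual
                case err:
                  Z self-dual
                case retry:
                  end self-dual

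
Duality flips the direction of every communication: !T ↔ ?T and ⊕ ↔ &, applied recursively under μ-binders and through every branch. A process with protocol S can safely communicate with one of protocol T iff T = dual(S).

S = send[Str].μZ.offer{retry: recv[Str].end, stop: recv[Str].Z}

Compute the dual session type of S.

recv[Str].μZ.select{retry: send[Str].end, stop: send[Str].Z}

send[Str] → recv[Str]
  μZ → μZ  (μ self-dual)
    offer{retry,stop} → select{retry,stop}  (&→⊕)
      [retry]
        recv[Str] → send[Str]
          dual(end) = end
      [stop]
        recv[Str] → send[Str]
          dual(Z) = Z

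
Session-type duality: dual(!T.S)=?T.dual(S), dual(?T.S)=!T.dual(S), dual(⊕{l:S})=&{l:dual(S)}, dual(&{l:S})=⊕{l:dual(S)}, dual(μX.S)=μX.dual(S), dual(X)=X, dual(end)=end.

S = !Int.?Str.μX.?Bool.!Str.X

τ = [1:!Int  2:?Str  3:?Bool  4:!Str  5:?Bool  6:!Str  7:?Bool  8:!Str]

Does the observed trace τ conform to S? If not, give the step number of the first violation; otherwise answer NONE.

step 1: !Int  match  now at ?Str.μX.…
step 2: ?Str  match  now at μX.…
step 3: ?Bool  match  now at !Str.μX.…
step 4: !Str  match  now at μX.…
step 5: ?Bool  match  now at !Str.μX.…
step 6: !Str  match  now at μX.…
step 7: ?Bool  match  now at !Str.μX.…
step 8: !Str  match  now at μX.…
τ conforms to S (length 8)

NONE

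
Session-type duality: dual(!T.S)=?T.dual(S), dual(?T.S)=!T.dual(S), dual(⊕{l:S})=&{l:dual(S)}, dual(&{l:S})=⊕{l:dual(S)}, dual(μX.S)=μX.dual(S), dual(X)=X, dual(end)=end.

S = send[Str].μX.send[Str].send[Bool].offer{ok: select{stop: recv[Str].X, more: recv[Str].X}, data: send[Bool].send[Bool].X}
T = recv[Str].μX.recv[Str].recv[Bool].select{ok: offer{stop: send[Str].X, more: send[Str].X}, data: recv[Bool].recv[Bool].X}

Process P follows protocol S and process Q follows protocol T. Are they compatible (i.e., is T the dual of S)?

send[Str] | recv[Str]  match
  μX | μX  match (rec unchanged)
    send[Str] | recv[Str]  match
      send[Bool] | recv[Bool]  match
        offer{ok,data} | select{ok,data}  match labels match
          • ok:
            select{stop,more} | offer{stop,more}  match labels match
              • stop:
                recv[Str] | send[Str]  match
                  X | X  match
              • more:
                recv[Str] | send[Str]  match
                  X | X  match
          • data:
            send[Bool] | recv[Bool]  match
              send[Bool] | recv[Bool]  match
                X | X  match

YES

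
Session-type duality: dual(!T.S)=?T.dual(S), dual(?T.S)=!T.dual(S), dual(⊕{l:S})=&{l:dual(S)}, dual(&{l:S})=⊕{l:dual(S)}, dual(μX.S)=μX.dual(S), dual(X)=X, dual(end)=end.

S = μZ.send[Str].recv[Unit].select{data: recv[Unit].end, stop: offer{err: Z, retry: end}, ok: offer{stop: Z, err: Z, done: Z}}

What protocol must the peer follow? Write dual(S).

μZ = μZ  (μ self-dual)
  send[Str] = recv[Str]
    recv[Unit] = send[Unit]
      select{data,stop,ok} = offer{data,stop,ok}  (⊕→&)
        [data]
          recv[Unit] = send[Unit]
            end self-dual
        [stop]
          offer{err,retry} = select{err,retry}  (&→⊕)
            [err]
              Z self-dual
            [retry]
              end self-dual
        [ok]
          offer{stop,err,done} = select{stop,err,done}  (&→⊕)
            [stop]
              Z self-dual
            [err]
              Z self-dual
            [done]
              Z self-dual

μZ.recv[Str].send[Unit].offer{data: send[Unit].end, stop: select{err: Z, retry: end}, ok: select{stop: Z, err: Z, done: Z}}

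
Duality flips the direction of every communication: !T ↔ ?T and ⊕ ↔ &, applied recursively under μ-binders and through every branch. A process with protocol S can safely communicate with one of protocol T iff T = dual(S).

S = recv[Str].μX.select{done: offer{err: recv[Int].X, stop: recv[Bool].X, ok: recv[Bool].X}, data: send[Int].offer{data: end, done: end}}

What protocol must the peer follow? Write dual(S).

send[Str].μX.offer{done: select{err: send[Int].X, stop: send[Bool].X, ok: send[Bool].X}, data: recv[Int].select{data: end, done: end}}

recv[Str] = send[Str]
  μX = μX  (binder kept)
    select{done,data} = offer{done,data}  (⊕→&)
      case done:
        offer{err,stop,ok} = select{err,stop,ok}  (&→⊕)
          case err:
            recv[Int] = send[Int]
              X ↦ X
          case stop:
            recv[Bool] = send[Bool]
              X ↦ X
          case ok:
            recv[Bool] = send[Bool]
              X ↦ X
      case data:
        send[Int] = recv[Int]
          offer{data,done} = select{data,done}  (&→⊕)
            case data:
              end ↦ end
            case done:
              end ↦ end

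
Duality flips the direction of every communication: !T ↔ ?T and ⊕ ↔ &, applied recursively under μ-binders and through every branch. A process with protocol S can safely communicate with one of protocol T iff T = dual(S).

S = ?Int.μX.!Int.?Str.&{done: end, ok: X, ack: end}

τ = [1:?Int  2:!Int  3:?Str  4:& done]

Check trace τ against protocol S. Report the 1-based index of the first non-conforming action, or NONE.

NONE

step 1: ?Int  match  cont: μX.…
step 2: !Int  match  cont: ?Str.&{done: end, ok: μX.…, ack: end}
step 3: ?Str  match  cont: &{done: end, ok: μX.…, ack: end}
step 4: & done  match  cont: end
trace exhausted — no violation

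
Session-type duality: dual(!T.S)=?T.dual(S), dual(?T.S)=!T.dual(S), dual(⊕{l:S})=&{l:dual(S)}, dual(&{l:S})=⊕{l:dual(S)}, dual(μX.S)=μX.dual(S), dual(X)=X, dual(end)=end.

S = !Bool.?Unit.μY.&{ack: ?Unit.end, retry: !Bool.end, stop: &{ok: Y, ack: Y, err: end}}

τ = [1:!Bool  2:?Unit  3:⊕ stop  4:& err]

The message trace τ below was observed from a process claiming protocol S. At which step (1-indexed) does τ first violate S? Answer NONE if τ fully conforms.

3

@1 !Bool  ok  residual = ?Unit.μY.…
@2 ?Unit  ok  residual = μY.…
@3 got ⊕ stop, protocol expects & ack or & retry or & stop  ✗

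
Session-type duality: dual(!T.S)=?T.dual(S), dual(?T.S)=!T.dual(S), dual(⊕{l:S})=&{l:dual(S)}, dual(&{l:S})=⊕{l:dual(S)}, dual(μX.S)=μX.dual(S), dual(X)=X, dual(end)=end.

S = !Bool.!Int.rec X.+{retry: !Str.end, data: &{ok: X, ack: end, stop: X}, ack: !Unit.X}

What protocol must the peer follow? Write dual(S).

!Bool → ?Bool
  !Int → ?Int
    rec X → rec X  (μ self-dual)
      +{retry,data,ack} → &{retry,data,ack}  (select→offer)
        [retry]
          !Str → ?Str
            end ↦ end
        [data]
          &{ok,ack,stop} → +{ok,ack,stop}  (offer→select)
            [ok]
              X ↦ X
            [ack]
              end ↦ end
            [stop]
              X ↦ X
        [ack]
          !Unit → ?Unit
            X ↦ X

?Bool.?Int.rec X.&{retry: ?Str.end, data: +{ok: X, ack: end, stop: X}, ack: ?Unit.X}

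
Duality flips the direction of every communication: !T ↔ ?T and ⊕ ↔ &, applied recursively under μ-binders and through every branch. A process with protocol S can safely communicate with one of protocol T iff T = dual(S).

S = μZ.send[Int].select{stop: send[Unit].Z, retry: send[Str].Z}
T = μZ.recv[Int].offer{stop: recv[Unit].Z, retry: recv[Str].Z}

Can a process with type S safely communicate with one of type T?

YES

μZ | μZ  ok (binder kept)
  send[Int] | recv[Int]  ok
    select{stop,retry} | offer{stop,retry}  ok same labels
      case stop:
        send[Unit] | recv[Unit]  ok
          Z | Z  ok
      case retry:
        send[Str] | recv[Str]  ok
          Z | Z  ok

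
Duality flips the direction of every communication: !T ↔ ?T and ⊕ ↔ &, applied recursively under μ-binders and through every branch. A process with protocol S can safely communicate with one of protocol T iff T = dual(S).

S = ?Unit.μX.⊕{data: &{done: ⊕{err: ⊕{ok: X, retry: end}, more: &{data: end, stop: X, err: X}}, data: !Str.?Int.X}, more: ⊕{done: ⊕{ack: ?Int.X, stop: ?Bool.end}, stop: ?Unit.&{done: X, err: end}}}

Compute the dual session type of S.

!Unit.μX.&{data: ⊕{done: &{err: &{ok: X, retry: end}, more: ⊕{data: end, stop: X, err: X}}, data: ?Str.!Int.X}, more: &{done: &{ack: !Int.X, stop: !Bool.end}, stop: !Unit.⊕{done: X, err: end}}}

?Unit = !Unit
  μX = μX  (μ self-dual)
    ⊕{data,more} = &{data,more}  (⊕→&)
      [data]
        &{done,data} = ⊕{done,data}  (&→⊕)
          [done]
            ⊕{err,more} = &{err,more}  (⊕→&)
              [err]
                ⊕{ok,retry} = &{ok,retry}  (⊕→&)
                  [ok]
                    X ↦ X
                  [retry]
                    end ↦ end
              [more]
                &{data,stop,err} = ⊕{data,stop,err}  (&→⊕)
                  [data]
                    end ↦ end
                  [stop]
                    X ↦ X
                  [err]
                    X ↦ X
          [data]
            !Str = ?Str
              ?Int = !Int
                X ↦ X
      [more]
        ⊕{done,stop} = &{done,stop}  (⊕→&)
          [done]
            ⊕{ack,stop} = &{ack,stop}  (⊕→&)
              [ack]
                ?Int = !Int
                  X ↦ X
              [stop]
                ?Bool = !Bool
                  end ↦ end
          [stop]
            ?Unit = !Unit
              &{done,err} = ⊕{done,err}  (&→⊕)
                [done]
                  X ↦ X
                [err]
                  end ↦ end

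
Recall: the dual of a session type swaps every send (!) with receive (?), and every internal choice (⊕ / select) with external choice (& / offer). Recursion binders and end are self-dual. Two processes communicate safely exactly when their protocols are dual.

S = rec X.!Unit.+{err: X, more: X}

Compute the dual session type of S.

rec X → rec X  (binder kept)
  !Unit → ?Unit
    +{err,more} → &{err,more}  (⊕→&)
      case err:
        X self-dual
      case more:
        X self-dual

rec X.?Unit.&{err: X, more: X}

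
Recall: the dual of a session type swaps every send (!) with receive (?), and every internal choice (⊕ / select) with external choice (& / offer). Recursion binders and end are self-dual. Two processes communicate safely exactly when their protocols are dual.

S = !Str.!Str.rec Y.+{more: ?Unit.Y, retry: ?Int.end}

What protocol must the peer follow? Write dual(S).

?Str.?Str.rec Y.&{more: !Unit.Y, retry: !Int.end}

!Str → ?Str
  !Str → ?Str
    rec Y → rec Y  (rec unchanged)
      +{more,retry} → &{more,retry}  (internal→external)
        • more:
          ?Unit → !Unit
            Y self-dual
        • retry:
          ?Int → !Int
            end self-dual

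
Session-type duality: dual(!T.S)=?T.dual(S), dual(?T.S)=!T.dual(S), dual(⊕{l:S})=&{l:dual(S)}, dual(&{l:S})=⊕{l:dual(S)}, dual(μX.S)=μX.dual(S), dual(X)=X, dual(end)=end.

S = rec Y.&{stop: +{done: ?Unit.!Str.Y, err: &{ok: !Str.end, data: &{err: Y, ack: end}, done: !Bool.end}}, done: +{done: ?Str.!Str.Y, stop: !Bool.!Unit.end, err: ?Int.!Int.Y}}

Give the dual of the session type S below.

rec Y = rec Y  (rec unchanged)
  &{stop,done} = +{stop,done}  (offer→select)
    case stop:
      +{done,err} = &{done,err}  (⊕→&)
        case done:
          ?Unit = !Unit
            !Str = ?Str
              dual(Y) = Y
        case err:
          &{ok,data,done} = +{ok,data,done}  (offer→select)
            case ok:
              !Str = ?Str
                dual(end) = end
            case data:
              &{err,ack} = +{err,ack}  (offer→select)
                case err:
                  dual(Y) = Y
                case ack:
                  dual(end) = end
            case done:
              !Bool = ?Bool
                dual(end) = end
    case done:
      +{done,stop,err} = &{done,stop,err}  (⊕→&)
        case done:
          ?Str = !Str
            !Str = ?Str
              dual(Y) = Y
        case stop:
          !Bool = ?Bool
            !Unit = ?Unit
              dual(end) = end
        case err:
          ?Int = !Int
            !Int = ?Int
              dual(Y) = Y

rec Y.+{stop: &{done: !Unit.?Str.Y, err: +{ok: ?Str.end, data: +{err: Y, ack: end}, done: ?Bool.end}}, done: &{done: !Str.?Str.Y, stop: ?Bool.?Unit.end, err: !Int.?Int.Y}}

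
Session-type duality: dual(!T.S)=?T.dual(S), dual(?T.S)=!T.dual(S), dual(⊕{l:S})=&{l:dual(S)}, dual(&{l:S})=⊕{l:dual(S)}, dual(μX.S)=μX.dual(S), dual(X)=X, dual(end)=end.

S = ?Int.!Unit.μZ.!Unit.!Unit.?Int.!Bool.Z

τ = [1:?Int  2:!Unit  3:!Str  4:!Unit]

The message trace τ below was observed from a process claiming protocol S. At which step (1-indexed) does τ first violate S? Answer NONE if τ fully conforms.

3

[1] ?Int  ok  residual = !Unit.μZ.…
[2] !Unit  ok  residual = μZ.…
[3] got !Str, protocol expects !Unit  ✗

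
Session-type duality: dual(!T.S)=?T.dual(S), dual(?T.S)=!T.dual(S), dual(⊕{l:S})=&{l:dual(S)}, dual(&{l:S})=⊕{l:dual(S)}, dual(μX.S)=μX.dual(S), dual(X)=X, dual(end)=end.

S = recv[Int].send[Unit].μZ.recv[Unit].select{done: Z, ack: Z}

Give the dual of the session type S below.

send[Int].recv[Unit].μZ.send[Unit].offer{done: Z, ack: Z}

recv[Int] → send[Int]
  send[Unit] → recv[Unit]
    μZ → μZ  (binder kept)
      recv[Unit] → send[Unit]
        select{done,ack} → offer{done,ack}  (select→offer)
          [done]
            dual(Z) = Z
          [ack]
            dual(Z) = Z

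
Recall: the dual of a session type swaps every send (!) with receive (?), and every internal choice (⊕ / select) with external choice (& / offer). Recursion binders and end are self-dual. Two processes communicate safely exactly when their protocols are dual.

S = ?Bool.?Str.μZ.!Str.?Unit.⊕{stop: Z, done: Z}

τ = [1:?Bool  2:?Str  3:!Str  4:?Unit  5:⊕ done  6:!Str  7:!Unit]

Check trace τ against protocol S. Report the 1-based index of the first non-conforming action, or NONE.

@1 ?Bool  ✓  state: ?Str.μZ.…
@2 ?Str  ✓  state: μZ.…
@3 !Str  ✓  state: ?Unit.⊕{stop: μZ.…, done: μZ.…}
@4 ?Unit  ✓  state: ⊕{stop: μZ.…, done: μZ.…}
@5 ⊕ done  ✓  state: μZ.…
@6 !Str  ✓  state: ?Unit.⊕{stop: μZ.…, done: μZ.…}
@7 got !Unit, protocol expects ?Unit  ✗

7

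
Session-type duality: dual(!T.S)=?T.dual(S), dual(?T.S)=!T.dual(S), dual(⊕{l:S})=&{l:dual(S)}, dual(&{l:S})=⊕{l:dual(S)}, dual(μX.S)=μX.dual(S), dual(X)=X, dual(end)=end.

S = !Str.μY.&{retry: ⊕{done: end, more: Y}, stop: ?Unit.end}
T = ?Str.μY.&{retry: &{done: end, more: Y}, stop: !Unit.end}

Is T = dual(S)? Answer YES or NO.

!Str vs ?Str  match
  μY vs μY  match (μ self-dual)
    &{retry,stop} vs &{retry,stop}  ✗ choice polarity not flipped — not dual

NO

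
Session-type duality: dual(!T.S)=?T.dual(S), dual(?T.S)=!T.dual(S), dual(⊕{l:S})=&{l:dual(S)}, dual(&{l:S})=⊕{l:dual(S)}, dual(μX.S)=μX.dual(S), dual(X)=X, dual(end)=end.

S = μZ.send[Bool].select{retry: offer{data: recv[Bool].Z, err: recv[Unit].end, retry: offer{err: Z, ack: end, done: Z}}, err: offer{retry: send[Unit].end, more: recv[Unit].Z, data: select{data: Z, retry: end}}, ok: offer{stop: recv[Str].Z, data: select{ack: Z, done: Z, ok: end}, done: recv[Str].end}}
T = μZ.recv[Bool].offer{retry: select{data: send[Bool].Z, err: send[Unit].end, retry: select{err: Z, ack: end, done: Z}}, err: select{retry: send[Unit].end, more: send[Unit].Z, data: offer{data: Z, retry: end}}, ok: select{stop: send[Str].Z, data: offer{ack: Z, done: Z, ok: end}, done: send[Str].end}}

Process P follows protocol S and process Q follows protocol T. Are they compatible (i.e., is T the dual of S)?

μZ vs μZ  match (μ self-dual)
  send[Bool] vs recv[Bool]  match
    select{retry,err,ok} vs offer{retry,err,ok}  match label sets agree
      [retry]
        offer{data,err,retry} vs select{data,err,retry}  match label sets agree
          [data]
            recv[Bool] vs send[Bool]  match
              Z vs Z  match
          [err]
            recv[Unit] vs send[Unit]  match
              end vs end  match
          [retry]
            offer{err,ack,done} vs select{err,ack,done}  match label sets agree
              [err]
                Z vs Z  match
              [ack]
                end vs end  match
              [done]
                Z vs Z  match
      [err]
        offer{retry,more,data} vs select{retry,more,data}  match label sets agree
          [retry]
            send[Unit] vs send[Unit]  ✗ same direction on both sides — not dual

NO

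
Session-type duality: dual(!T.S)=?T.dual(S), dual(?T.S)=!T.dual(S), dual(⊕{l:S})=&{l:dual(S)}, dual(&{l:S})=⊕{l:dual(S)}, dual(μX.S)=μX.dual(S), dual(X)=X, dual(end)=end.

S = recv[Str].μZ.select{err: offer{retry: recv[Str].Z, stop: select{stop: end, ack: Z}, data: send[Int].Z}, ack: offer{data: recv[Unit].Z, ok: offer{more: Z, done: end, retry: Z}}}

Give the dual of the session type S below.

send[Str].μZ.offer{err: select{retry: send[Str].Z, stop: offer{stop: end, ack: Z}, data: recv[Int].Z}, ack: select{data: send[Unit].Z, ok: select{more: Z, done: end, retry: Z}}}

recv[Str] ↦ send[Str]
  μZ ↦ μZ  (μ self-dual)
    select{err,ack} ↦ offer{err,ack}  (⊕→&)
      case err:
        offer{retry,stop,data} ↦ select{retry,stop,data}  (offer→select)
          case retry:
            recv[Str] ↦ send[Str]
              Z ↦ Z
          case stop:
            select{stop,ack} ↦ offer{stop,ack}  (⊕→&)
              case stop:
                end ↦ end
              case ack:
                Z ↦ Z
          case data:
            send[Int] ↦ recv[Int]
              Z ↦ Z
      case ack:
        offer{data,ok} ↦ select{data,ok}  (offer→select)
          case data:
            recv[Unit] ↦ send[Unit]
              Z ↦ Z
          case ok:
            offer{more,done,retry} ↦ select{more,done,retry}  (offer→select)
              case more:
                Z ↦ Z
              case done:
                end ↦ end
              case retry:
                Z ↦ Z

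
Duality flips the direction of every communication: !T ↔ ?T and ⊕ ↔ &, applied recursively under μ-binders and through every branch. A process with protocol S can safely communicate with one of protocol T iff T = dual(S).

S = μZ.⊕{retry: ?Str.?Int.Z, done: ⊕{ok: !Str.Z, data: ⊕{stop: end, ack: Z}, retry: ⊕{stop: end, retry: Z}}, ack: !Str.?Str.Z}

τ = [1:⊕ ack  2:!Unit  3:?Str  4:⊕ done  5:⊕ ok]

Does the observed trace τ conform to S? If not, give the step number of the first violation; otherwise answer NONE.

2

step 1: ⊕ ack  ok  state: !Str.?Str.μZ.…
step 2: got !Unit, protocol expects !Str  ✗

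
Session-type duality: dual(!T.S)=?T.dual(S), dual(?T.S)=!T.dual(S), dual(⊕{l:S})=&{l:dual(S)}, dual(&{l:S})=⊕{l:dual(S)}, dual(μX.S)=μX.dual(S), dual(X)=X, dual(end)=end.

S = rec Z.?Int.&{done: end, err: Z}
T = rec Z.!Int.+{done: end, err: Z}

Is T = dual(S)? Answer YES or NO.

rec Z ‖ rec Z  ✓ (rec unchanged)
  ?Int ‖ !Int  ✓
    &{done,err} ‖ +{done,err}  ✓ label sets agree
      case done:
        end ‖ end  ✓
      case err:
        Z ‖ Z  ✓

YES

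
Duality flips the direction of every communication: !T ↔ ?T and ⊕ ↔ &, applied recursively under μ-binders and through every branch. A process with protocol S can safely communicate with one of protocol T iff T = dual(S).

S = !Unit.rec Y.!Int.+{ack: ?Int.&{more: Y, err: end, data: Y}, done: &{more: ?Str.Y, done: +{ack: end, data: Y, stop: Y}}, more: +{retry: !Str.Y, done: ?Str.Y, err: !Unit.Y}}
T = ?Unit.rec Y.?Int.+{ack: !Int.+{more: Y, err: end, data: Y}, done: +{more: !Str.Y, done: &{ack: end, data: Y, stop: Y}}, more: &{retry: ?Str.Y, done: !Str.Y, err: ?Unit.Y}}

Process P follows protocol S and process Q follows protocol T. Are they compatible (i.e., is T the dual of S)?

NO

!Unit vs ?Unit  match
  rec Y vs rec Y  match (μ self-dual)
    !Int vs ?Int  match
      +{ack,done,more} vs +{ack,done,more}  ✗ choice polarity not flipped — not dual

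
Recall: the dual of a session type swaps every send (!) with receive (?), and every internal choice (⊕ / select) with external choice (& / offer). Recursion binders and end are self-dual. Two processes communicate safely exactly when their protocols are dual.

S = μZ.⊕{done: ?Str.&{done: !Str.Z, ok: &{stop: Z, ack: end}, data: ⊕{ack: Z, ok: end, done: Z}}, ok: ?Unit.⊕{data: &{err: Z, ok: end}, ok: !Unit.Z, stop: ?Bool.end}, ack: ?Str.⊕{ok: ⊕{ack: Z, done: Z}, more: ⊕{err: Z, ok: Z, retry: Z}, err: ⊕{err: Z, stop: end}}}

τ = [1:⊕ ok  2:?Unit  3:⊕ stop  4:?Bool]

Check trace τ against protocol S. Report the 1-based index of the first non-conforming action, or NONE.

@1 ⊕ ok  match  cont: ?Unit.⊕{data: &{err: μZ.…, ok: end}, ok: !Unit.μZ.…, stop: ?Bool.end}
@2 ?Unit  match  cont: ⊕{data: &{err: μZ.…, ok: end}, ok: !Unit.μZ.…, stop: ?Bool.end}
@3 ⊕ stop  match  cont: ?Bool.end
@4 ?Bool  match  cont: end
τ conforms to S (length 4)

NONE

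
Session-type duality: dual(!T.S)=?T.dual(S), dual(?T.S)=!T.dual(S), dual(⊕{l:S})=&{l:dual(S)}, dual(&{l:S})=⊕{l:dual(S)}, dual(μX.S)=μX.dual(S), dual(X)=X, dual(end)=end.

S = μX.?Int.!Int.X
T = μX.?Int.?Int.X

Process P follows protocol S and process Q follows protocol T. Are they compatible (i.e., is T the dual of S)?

NO

μX vs μX  ✓ (binder kept)
  ?Int vs ?Int  ✗ same direction on both sides — not dual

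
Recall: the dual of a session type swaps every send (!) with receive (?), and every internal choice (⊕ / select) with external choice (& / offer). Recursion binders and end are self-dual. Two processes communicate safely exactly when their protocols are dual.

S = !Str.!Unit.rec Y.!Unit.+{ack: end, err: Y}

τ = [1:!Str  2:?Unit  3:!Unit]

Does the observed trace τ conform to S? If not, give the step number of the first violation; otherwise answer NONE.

[1] !Str  match  now at !Unit.rec Y.…
[2] got ?Unit, protocol expects !Unit  ✗

2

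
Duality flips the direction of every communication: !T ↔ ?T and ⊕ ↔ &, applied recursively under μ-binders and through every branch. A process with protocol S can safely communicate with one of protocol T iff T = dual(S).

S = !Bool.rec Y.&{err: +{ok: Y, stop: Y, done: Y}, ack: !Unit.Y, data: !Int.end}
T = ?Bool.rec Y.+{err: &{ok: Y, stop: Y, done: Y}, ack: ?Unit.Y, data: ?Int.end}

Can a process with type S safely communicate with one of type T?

YES

!Bool ‖ ?Bool  ok
  rec Y ‖ rec Y  ok (μ self-dual)
    &{err,ack,data} ‖ +{err,ack,data}  ok same labels
      case err:
        +{ok,stop,done} ‖ &{ok,stop,done}  ok same labels
          case ok:
            Y ‖ Y  ok
          case stop:
            Y ‖ Y  ok
          case done:
            Y ‖ Y  ok
      case ack:
        !Unit ‖ ?Unit  ok
          Y ‖ Y  ok
      case data:
        !Int ‖ ?Int  ok
          end ‖ end  ok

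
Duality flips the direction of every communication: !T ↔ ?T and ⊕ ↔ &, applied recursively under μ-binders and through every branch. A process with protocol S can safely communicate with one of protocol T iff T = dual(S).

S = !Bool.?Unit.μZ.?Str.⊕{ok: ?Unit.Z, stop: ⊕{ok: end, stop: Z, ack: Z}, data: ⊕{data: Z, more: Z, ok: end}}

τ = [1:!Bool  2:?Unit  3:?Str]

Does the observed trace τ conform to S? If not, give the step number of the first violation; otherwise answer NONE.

@1 !Bool  match  cont: ?Unit.μZ.…
@2 ?Unit  match  cont: μZ.…
@3 ?Str  match  cont: ⊕{ok: ?Unit.μZ.…, stop: ⊕{ok: end, stop: μZ.…, ack: μZ.…}, data: ⊕{data: μZ.…, more: μZ.…, ok: end}}
trace exhausted — no violation

NONE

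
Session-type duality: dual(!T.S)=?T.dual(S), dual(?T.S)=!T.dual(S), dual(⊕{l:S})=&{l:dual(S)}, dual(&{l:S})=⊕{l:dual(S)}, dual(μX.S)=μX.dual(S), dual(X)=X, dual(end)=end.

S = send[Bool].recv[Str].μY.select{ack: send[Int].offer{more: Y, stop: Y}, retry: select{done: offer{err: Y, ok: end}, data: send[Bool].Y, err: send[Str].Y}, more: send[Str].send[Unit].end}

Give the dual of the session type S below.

send[Bool] = recv[Bool]
  recv[Str] = send[Str]
    μY = μY  (rec unchanged)
      select{ack,retry,more} = offer{ack,retry,more}  (select→offer)
        • ack:
          send[Int] = recv[Int]
            offer{more,stop} = select{more,stop}  (offer→select)
              • more:
                dual(Y) = Y
              • stop:
                dual(Y) = Y
        • retry:
          select{done,data,err} = offer{done,data,err}  (select→offer)
            • done:
              offer{err,ok} = select{err,ok}  (offer→select)
                • err:
                  dual(Y) = Y
                • ok:
                  dual(end) = end
            • data:
              send[Bool] = recv[Bool]
                dual(Y) = Y
            • err:
              send[Str] = recv[Str]
                dual(Y) = Y
        • more:
          send[Str] = recv[Str]
            send[Unit] = recv[Unit]
              dual(end) = end

recv[Bool].send[Str].μY.offer{ack: recv[Int].select{more: Y, stop: Y}, retry: offer{done: select{err: Y, ok: end}, data: recv[Bool].Y, err: recv[Str].Y}, more: recv[Str].recv[Unit].end}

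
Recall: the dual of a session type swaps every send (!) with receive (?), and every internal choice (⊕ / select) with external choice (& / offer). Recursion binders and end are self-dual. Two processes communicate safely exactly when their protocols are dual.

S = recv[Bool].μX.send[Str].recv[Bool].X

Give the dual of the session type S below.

send[Bool].μX.recv[Str].send[Bool].X

recv[Bool] ↦ send[Bool]
  μX ↦ μX  (binder kept)
    send[Str] ↦ recv[Str]
      recv[Bool] ↦ send[Bool]
        X ↦ X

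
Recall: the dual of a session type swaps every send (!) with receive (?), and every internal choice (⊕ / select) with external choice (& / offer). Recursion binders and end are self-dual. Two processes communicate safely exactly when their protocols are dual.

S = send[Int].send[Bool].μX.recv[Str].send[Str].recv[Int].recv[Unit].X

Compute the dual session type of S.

send[Int] → recv[Int]
  send[Bool] → recv[Bool]
    μX → μX  (rec unchanged)
      recv[Str] → send[Str]
        send[Str] → recv[Str]
          recv[Int] → send[Int]
            recv[Unit] → send[Unit]
              X self-dual

recv[Int].recv[Bool].μX.send[Str].recv[Str].send[Int].send[Unit].X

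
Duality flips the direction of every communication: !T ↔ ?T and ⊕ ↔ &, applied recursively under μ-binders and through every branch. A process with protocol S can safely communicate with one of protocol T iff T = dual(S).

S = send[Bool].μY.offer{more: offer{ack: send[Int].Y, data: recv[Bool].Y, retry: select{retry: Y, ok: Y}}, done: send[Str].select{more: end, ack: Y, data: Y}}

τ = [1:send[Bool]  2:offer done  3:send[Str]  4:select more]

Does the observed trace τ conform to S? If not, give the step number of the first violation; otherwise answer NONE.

NONE

[1] send[Bool]  ok  now at μY.…
[2] offer done  ok  now at send[Str].select{more: end, ack: μY.…, data: μY.…}
[3] send[Str]  ok  now at select{more: end, ack: μY.…, data: μY.…}
[4] select more  ok  now at end
all 4 steps conform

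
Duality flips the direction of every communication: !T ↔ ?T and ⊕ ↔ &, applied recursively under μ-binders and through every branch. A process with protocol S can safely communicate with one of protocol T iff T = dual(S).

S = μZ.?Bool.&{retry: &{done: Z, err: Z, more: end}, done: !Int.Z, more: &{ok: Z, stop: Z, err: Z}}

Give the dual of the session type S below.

μZ.!Bool.⊕{retry: ⊕{done: Z, err: Z, more: end}, done: ?Int.Z, more: ⊕{ok: Z, stop: Z, err: Z}}

μZ → μZ  (rec unchanged)
  ?Bool → !Bool
    &{retry,done,more} → ⊕{retry,done,more}  (offer→select)
      • retry:
        &{done,err,more} → ⊕{done,err,more}  (offer→select)
          • done:
            Z ↦ Z
          • err:
            Z ↦ Z
          • more:
            end ↦ end
      • done:
        !Int → ?Int
          Z ↦ Z
      • more:
        &{ok,stop,err} → ⊕{ok,stop,err}  (offer→select)
          • ok:
            Z ↦ Z
          • stop:
            Z ↦ Z
          • err:
            Z ↦ Z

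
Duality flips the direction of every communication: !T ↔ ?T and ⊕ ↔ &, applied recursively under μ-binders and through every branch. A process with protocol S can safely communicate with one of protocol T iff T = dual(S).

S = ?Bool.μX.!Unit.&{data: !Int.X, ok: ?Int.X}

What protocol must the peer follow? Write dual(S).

!Bool.μX.?Unit.⊕{data: ?Int.X, ok: !Int.X}

?Bool = !Bool
  μX = μX  (binder kept)
    !Unit = ?Unit
      &{data,ok} = ⊕{data,ok}  (offer→select)
        • data:
          !Int = ?Int
            dual(X) = X
        • ok:
          ?Int = !Int
            dual(X) = X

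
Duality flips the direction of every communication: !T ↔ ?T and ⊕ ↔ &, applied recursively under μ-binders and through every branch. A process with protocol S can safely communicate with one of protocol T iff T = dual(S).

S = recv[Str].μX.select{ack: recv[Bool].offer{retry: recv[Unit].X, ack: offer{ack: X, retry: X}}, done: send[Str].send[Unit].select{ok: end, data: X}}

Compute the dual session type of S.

recv[Str] ↦ send[Str]
  μX ↦ μX  (μ self-dual)
    select{ack,done} ↦ offer{ack,done}  (⊕→&)
      • ack:
        recv[Bool] ↦ send[Bool]
          offer{retry,ack} ↦ select{retry,ack}  (offer→select)
            • retry:
              recv[Unit] ↦ send[Unit]
                dual(X) = X
            • ack:
              offer{ack,retry} ↦ select{ack,retry}  (offer→select)
                • ack:
                  dual(X) = X
                • retry:
                  dual(X) = X
      • done:
        send[Str] ↦ recv[Str]
          send[Unit] ↦ recv[Unit]
            select{ok,data} ↦ offer{ok,data}  (⊕→&)
              • ok:
                dual(end) = end
              • data:
                dual(X) = X

send[Str].μX.offer{ack: send[Bool].select{retry: send[Unit].X, ack: select{ack: X, retry: X}}, done: recv[Str].recv[Unit].offer{ok: end, data: X}}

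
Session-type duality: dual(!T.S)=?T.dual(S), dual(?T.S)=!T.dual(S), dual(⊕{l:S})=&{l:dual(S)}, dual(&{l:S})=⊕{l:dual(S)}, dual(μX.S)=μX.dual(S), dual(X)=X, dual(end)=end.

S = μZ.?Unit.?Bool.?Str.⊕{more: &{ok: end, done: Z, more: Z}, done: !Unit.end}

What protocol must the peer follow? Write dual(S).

μZ = μZ  (rec unchanged)
  ?Unit = !Unit
    ?Bool = !Bool
      ?Str = !Str
        ⊕{more,done} = &{more,done}  (⊕→&)
          [more]
            &{ok,done,more} = ⊕{ok,done,more}  (external→internal)
              [ok]
                dual(end) = end
              [done]
                dual(Z) = Z
              [more]
                dual(Z) = Z
          [done]
            !Unit = ?Unit
              dual(end) = end

μZ.!Unit.!Bool.!Str.&{more: ⊕{ok: end, done: Z, more: Z}, done: ?Unit.end}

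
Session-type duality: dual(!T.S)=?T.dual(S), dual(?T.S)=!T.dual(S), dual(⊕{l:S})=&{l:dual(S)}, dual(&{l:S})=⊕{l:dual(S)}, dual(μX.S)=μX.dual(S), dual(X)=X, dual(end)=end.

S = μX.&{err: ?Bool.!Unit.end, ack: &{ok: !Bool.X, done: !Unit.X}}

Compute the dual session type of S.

μX = μX  (μ self-dual)
  &{err,ack} = ⊕{err,ack}  (offer→select)
    [err]
      ?Bool = !Bool
        !Unit = ?Unit
          end ↦ end
    [ack]
      &{ok,done} = ⊕{ok,done}  (offer→select)
        [ok]
          !Bool = ?Bool
            X ↦ X
        [done]
          !Unit = ?Unit
            X ↦ X

μX.⊕{err: !Bool.?Unit.end, ack: ⊕{ok: ?Bool.X, done: ?Unit.X}}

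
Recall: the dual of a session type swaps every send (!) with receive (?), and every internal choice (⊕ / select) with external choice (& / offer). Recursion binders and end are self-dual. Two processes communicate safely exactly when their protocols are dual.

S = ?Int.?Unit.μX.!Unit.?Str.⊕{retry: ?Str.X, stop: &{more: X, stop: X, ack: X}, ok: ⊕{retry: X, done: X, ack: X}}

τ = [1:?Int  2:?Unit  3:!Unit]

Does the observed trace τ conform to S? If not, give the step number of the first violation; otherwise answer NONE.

[1] ?Int  ✓  state: ?Unit.μX.…
[2] ?Unit  ✓  state: μX.…
[3] !Unit  ✓  state: ?Str.⊕{retry: ?Str.μX.…, stop: &{more: μX.…, stop: μX.…, ack: μX.…}, ok: ⊕{retry: μX.…, done: μX.…, ack: μX.…}}
trace exhausted — no violation

NONE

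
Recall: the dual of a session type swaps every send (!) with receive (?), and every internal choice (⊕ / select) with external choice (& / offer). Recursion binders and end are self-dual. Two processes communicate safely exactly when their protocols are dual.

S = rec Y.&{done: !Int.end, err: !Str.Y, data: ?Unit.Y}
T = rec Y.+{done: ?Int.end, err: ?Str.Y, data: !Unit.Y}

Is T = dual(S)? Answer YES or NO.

YES

rec Y | rec Y  ok (μ self-dual)
  &{done,err,data} | +{done,err,data}  ok labels match
    • done:
      !Int | ?Int  ok
        end | end  ok
    • err:
      !Str | ?Str  ok
        Y | Y  ok
    • data:
      ?Unit | !Unit  ok
        Y | Y  ok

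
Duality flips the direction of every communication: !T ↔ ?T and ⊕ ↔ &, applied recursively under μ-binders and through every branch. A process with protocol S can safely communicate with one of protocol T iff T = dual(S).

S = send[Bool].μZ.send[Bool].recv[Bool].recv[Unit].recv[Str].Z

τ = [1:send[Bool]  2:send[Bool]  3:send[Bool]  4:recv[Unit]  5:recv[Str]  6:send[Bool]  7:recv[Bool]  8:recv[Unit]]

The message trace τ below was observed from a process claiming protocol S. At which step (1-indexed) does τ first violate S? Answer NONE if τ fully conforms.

3

step 1: send[Bool]  match  cont: μZ.…
step 2: send[Bool]  match  cont: recv[Bool].recv[Unit].recv[Str].μZ.…
step 3: got send[Bool], protocol expects recv[Bool]  ✗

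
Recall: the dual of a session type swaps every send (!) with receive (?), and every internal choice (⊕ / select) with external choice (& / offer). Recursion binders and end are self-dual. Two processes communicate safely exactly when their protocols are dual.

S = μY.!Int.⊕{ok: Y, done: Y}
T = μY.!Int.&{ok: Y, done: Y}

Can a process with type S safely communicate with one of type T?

μY vs μY  match (rec unchanged)
  !Int vs !Int  ✗ same direction on both sides — not dual

NO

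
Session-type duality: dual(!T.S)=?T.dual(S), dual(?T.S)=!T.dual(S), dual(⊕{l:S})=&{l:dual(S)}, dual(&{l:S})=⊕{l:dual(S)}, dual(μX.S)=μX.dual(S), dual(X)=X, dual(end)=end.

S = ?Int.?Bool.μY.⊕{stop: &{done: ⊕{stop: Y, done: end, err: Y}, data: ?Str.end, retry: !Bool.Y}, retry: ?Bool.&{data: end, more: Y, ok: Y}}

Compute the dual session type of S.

?Int → !Int
  ?Bool → !Bool
    μY → μY  (binder kept)
      ⊕{stop,retry} → &{stop,retry}  (internal→external)
        [stop]
          &{done,data,retry} → ⊕{done,data,retry}  (&→⊕)
            [done]
              ⊕{stop,done,err} → &{stop,done,err}  (internal→external)
                [stop]
                  Y ↦ Y
                [done]
                  end ↦ end
                [err]
                  Y ↦ Y
            [data]
              ?Str → !Str
                end ↦ end
            [retry]
              !Bool → ?Bool
                Y ↦ Y
        [retry]
          ?Bool → !Bool
            &{data,more,ok} → ⊕{data,more,ok}  (&→⊕)
              [data]
                end ↦ end
              [more]
                Y ↦ Y
              [ok]
                Y ↦ Y

!Int.!Bool.μY.&{stop: ⊕{done: &{stop: Y, done: end, err: Y}, data: !Str.end, retry: ?Bool.Y}, retry: !Bool.⊕{data: end, more: Y, ok: Y}}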